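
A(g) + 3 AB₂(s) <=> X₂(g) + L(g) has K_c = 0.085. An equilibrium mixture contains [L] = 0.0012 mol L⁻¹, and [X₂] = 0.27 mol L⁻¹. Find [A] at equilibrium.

[A] = 0.0038 mol L⁻¹

(AB₂ is a pure solid — omitted from K_c.)
At equilibrium, K_c = [X₂]·[L] / [A] = 0.085.
(0.27)·(0.0012) / ([A]) = 0.085
[A] = 0.00381 = 0.0038 mol L⁻¹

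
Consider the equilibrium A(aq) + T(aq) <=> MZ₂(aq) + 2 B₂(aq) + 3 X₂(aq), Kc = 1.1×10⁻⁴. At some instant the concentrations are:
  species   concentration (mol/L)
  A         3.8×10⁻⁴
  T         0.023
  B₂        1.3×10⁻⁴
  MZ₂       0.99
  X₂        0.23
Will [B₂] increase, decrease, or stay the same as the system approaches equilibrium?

increase

Qc = [MZ₂]·[B₂]²·[X₂]³ / ([A]·[T]) = (0.99)·(1.3×10⁻⁴)²·(0.23)³ / ((3.8×10⁻⁴)·(0.023)) = 2.3×10⁻⁵
Qc = 2.3×10⁻⁵ < Kc = 1.1×10⁻⁴: net forward reaction.
B₂ is a product, so it increases.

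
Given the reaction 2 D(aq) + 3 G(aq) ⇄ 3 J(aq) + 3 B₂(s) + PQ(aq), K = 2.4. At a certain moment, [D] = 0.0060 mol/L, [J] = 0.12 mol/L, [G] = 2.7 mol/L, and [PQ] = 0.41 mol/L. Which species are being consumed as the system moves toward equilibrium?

D, G (reactants)

(B₂ is a pure solid — omitted from Q.)
Q = [J]³·[PQ] / ([D]²·[G]³) = (0.12)³·(0.41) / ((0.0060)²·(2.7)³) = 1.0
Q = 1.0 < K = 2.4: net forward reaction.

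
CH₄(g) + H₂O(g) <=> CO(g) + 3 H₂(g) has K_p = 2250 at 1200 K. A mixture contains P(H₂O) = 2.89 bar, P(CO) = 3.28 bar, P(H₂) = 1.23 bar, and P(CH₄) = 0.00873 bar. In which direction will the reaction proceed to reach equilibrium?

Q_p = P(CO)·P(H₂)³ / (P(CH₄)·P(H₂O)) = (3.28)·(1.23)³ / ((0.00873)·(2.89)) = 242
Q_p = 242 < K_p = 2250, so the forward reaction proceeds.

to the right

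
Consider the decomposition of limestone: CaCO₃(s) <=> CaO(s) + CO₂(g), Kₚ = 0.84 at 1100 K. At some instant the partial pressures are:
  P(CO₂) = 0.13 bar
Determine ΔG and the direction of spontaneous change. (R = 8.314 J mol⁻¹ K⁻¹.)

ΔG = -17.1 kJ/mol; the forward reaction is spontaneous

(CaCO₃, CaO are pure solids — omitted from Qₚ.)
Qₚ = P(CO₂) = 0.130
ΔG = RT ln(Qₚ/Kₚ) = (8.314 J mol⁻¹ K⁻¹)(1100 K) × ln(0.130/0.84)
   = (9.145 kJ/mol)(-1.866) = -17.1 kJ/mol
ΔG < 0, so the forward reaction is spontaneous (proceeds forward).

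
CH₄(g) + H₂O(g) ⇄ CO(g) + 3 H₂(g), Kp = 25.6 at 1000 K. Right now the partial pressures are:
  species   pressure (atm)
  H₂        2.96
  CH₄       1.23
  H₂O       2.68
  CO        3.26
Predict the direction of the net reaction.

at equilibrium

Qp = P(CO)·P(H₂)³ / (P(CH₄)·P(H₂O)) = (3.26)·(2.96)³ / ((1.23)·(2.68)) = 25.6
Qp = 25.6 = Kp, so the system is already at equilibrium.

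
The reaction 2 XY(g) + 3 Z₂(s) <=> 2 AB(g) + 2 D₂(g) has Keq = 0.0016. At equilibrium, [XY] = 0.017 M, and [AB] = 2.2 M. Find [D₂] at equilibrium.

(Z₂ is a pure solid — omitted from Keq.)
At equilibrium, Keq = [AB]²·[D₂]² / [XY]² = 0.0016.
(2.2)²·([D₂])² / (0.017)² = 0.0016
[D₂]² = 9.55e-8 ⇒ [D₂] = 3.1e-4 M

[D₂] = 3.1e-4 M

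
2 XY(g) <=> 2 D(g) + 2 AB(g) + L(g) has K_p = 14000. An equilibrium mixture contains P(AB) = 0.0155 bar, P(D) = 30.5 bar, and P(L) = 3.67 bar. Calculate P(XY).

At equilibrium, K_p = P(D)²·P(AB)²·P(L) / P(XY)² = 14000.
(30.5)²·(0.0155)²·(3.67) / (P(XY))² = 14000
P(XY)² = 5.86×10⁻⁵ ⇒ P(XY) = 0.00765 bar

P(XY) = 0.00765 bar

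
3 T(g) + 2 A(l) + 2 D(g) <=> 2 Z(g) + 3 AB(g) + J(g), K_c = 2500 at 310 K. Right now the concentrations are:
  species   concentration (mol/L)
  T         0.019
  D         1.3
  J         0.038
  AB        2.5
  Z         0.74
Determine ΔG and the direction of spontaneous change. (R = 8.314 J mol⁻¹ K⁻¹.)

ΔG = 6.23 kJ/mol; the forward reaction is non-spontaneous

(A is a pure liquid — omitted from Q_c.)
Q_c = [Z]²·[AB]³·[J] / ([T]³·[D]²) = (0.74)²·(2.5)³·(0.038) / ((0.019)³·(1.3)²) = 28000
ΔG = RT ln(Q_c/K_c) = (8.314 J mol⁻¹ K⁻¹)(310 K) × ln(28000/2500)
   = (2.577 kJ/mol)(2.416) = 6.23 kJ/mol
ΔG > 0, so the forward reaction is non-spontaneous (proceeds in reverse).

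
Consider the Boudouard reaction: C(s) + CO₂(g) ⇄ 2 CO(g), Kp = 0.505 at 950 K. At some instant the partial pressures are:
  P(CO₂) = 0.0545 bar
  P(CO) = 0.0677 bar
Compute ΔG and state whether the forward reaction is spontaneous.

ΔG = -14.2 kJ/mol; the forward reaction is spontaneous

(C is a pure solid — omitted from Qp.)
Qp = P(CO)² / P(CO₂) = (0.0677)² / (0.0545) = 0.0841
ΔG = RT ln(Qp/Kp) = (8.314 J mol⁻¹ K⁻¹)(950 K) × ln(0.0841/0.505)
   = (7.898 kJ/mol)(-1.793) = -14.2 kJ/mol
ΔG < 0, so the forward reaction is spontaneous (proceeds forward).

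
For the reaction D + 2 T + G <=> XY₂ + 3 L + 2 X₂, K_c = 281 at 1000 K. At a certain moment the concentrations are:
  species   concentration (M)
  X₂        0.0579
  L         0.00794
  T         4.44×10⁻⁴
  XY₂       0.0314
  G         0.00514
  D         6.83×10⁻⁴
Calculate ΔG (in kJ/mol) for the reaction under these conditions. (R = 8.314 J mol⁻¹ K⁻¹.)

Q_c = [XY₂]·[L]³·[X₂]² / ([D]·[T]²·[G]) = (0.0314)·(0.00794)³·(0.0579)² / ((6.83×10⁻⁴)·(4.44×10⁻⁴)²·(0.00514)) = 76.1
ΔG = RT ln(Q_c/K_c) = (8.314 J mol⁻¹ K⁻¹)(1000 K) × ln(76.1/281)
   = (8.314 kJ/mol)(-1.306) = -10.9 kJ/mol
ΔG < 0, so the forward reaction is spontaneous (proceeds forward).

ΔG = -10.9 kJ/mol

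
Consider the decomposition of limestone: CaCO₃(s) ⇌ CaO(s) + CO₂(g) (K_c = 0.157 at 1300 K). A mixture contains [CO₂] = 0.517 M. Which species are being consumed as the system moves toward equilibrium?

(CaCO₃, CaO are pure solids — omitted from Q_c.)
Q_c = [CO₂] = 0.517
Q_c = 0.517 > K_c = 0.157: net reverse reaction.

CaO, CO₂ (products)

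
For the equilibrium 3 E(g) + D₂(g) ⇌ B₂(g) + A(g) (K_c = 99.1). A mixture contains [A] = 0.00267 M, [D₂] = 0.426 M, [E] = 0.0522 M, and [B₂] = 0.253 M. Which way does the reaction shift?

toward products

Q_c = [B₂]·[A] / ([E]³·[D₂]) = (0.253)·(0.00267) / ((0.0522)³·(0.426)) = 11.1
Q_c = 11.1 < K_c = 99.1, so the forward reaction proceeds.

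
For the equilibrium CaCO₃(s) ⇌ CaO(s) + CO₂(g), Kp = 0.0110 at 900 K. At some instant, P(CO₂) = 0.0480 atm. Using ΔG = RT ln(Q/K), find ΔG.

(CaCO₃, CaO are pure solids — omitted from Qp.)
Qp = P(CO₂) = 0.0480
ΔG = RT ln(Qp/Kp) = (8.314 J mol⁻¹ K⁻¹)(900 K) × ln(0.0480/0.0110)
   = (7.483 kJ/mol)(1.473) = 11.0 kJ/mol
ΔG > 0, so the forward reaction is non-spontaneous (proceeds in reverse).

ΔG = 11.0 kJ/mol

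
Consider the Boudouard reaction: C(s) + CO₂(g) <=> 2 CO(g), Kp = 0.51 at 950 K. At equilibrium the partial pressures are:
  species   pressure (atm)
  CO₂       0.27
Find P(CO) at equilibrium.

P(CO) = 0.37 atm

(C is a pure solid — omitted from Kp.)
At equilibrium, Kp = P(CO)² / P(CO₂) = 0.51.
(P(CO))² / (0.27) = 0.51
P(CO)² = 0.138 ⇒ P(CO) = 0.37 atm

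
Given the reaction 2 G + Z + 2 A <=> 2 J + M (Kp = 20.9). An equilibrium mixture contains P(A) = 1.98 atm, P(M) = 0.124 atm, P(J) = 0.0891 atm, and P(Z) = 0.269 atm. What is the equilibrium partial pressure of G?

At equilibrium, Kp = P(J)²·P(M) / (P(G)²·P(Z)·P(A)²) = 20.9.
(0.0891)²·(0.124) / ((P(G))²·(0.269)·(1.98)²) = 20.9
P(G)² = 4.47×10⁻⁵ ⇒ P(G) = 0.00668 atm

P(G) = 0.00668 atm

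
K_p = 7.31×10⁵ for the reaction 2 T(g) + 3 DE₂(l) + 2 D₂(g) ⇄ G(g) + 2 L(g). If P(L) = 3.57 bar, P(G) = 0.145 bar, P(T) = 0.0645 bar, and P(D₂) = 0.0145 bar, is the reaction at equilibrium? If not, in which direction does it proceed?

(DE₂ is a pure liquid — omitted from Q_p.)
Q_p = P(G)·P(L)² / (P(T)²·P(D₂)²) = (0.145)·(3.57)² / ((0.0645)²·(0.0145)²) = 2.11×10⁶
Q_p = 2.11×10⁶ > K_p = 7.31×10⁵, so the reverse reaction proceeds.

toward reactants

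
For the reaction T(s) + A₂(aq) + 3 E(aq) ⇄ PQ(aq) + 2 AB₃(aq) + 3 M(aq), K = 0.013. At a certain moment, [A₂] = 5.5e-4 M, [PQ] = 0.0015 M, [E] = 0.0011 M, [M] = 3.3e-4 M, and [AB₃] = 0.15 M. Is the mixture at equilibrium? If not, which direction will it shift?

no; Q < K, reaction proceeds forward

(T is a pure solid — omitted from Q.)
Q = [PQ]·[AB₃]²·[M]³ / ([A₂]·[E]³) = (0.0015)·(0.15)²·(3.3e-4)³ / ((5.5e-4)·(0.0011)³) = 0.0017
Q = 0.0017 < K = 0.013: net forward reaction.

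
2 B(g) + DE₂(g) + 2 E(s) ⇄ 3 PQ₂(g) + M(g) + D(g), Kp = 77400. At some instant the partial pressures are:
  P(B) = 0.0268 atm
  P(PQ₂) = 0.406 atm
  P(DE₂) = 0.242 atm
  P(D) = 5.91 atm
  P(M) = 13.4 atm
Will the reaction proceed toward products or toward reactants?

in the forward direction

(E is a pure solid — omitted from Qp.)
Qp = P(PQ₂)³·P(M)·P(D) / (P(B)²·P(DE₂)) = (0.406)³·(13.4)·(5.91) / ((0.0268)²·(0.242)) = 30500
Qp = 30500 < Kp = 77400, so the forward reaction proceeds.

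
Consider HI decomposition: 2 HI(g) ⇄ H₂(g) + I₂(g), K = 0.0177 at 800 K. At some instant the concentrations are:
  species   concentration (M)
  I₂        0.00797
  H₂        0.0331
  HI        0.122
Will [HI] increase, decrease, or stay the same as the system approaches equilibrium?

Q = [H₂]·[I₂] / [HI]² = (0.0331)·(0.00797) / (0.122)² = 0.0177
Q = 0.0177 = K; the system is at equilibrium.

stay the same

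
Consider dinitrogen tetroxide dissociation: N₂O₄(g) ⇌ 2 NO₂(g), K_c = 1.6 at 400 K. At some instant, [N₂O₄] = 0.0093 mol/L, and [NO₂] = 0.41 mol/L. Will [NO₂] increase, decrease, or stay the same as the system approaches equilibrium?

Q_c = [NO₂]² / [N₂O₄] = (0.41)² / (0.0093) = 18
Q_c = 18 > K_c = 1.6: net reverse reaction.
NO₂ is a product, so it decreases.

decrease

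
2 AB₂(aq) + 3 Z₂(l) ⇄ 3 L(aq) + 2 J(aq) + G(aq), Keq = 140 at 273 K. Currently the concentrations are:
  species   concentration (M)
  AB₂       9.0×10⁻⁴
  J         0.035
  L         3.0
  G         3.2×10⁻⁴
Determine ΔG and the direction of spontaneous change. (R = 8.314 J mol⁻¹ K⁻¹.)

(Z₂ is a pure liquid — omitted from Q.)
Q = [L]³·[J]²·[G] / [AB₂]² = (3.0)³·(0.035)²·(3.2×10⁻⁴) / (9.0×10⁻⁴)² = 13.1
ΔG = RT ln(Q/Keq) = (8.314 J mol⁻¹ K⁻¹)(273 K) × ln(13.1/140)
   = (2.270 kJ/mol)(-2.369) = -5.38 kJ/mol
ΔG < 0, so the forward reaction is spontaneous (proceeds forward).

ΔG = -5.38 kJ/mol; the forward reaction is spontaneous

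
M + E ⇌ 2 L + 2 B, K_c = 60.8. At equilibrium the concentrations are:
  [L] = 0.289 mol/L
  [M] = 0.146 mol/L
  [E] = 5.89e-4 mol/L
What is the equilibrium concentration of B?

[B] = 0.250 mol/L

At equilibrium, K_c = [L]²·[B]² / ([M]·[E]) = 60.8.
(0.289)²·([B])² / ((0.146)·(5.89e-4)) = 60.8
[B]² = 0.0626 ⇒ [B] = 0.250 mol/L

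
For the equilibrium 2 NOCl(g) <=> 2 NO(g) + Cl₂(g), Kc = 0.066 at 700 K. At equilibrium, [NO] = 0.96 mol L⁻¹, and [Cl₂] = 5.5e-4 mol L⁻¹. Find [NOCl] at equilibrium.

At equilibrium, Kc = [NO]²·[Cl₂] / [NOCl]² = 0.066.
(0.96)²·(5.5e-4) / ([NOCl])² = 0.066
[NOCl]² = 0.00768 ⇒ [NOCl] = 0.088 mol L⁻¹

[NOCl] = 0.088 mol L⁻¹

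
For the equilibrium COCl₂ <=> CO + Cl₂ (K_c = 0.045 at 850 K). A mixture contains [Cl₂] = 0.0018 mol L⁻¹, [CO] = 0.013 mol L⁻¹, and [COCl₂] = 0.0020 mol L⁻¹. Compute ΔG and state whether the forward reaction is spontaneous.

Q_c = [CO]·[Cl₂] / [COCl₂] = (0.013)·(0.0018) / (0.0020) = 0.0117
ΔG = RT ln(Q_c/K_c) = (8.314 J mol⁻¹ K⁻¹)(850 K) × ln(0.0117/0.045)
   = (7.067 kJ/mol)(-1.347) = -9.52 kJ/mol
ΔG < 0, so the forward reaction is spontaneous (proceeds forward).

ΔG = -9.52 kJ/mol; the forward reaction is spontaneous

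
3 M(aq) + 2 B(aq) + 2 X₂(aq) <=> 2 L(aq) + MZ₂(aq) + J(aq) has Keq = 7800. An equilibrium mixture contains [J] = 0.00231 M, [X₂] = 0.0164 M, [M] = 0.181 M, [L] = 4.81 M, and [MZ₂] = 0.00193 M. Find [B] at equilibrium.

[B] = 0.0911 M

At equilibrium, Keq = [L]²·[MZ₂]·[J] / ([M]³·[B]²·[X₂]²) = 7800.
(4.81)²·(0.00193)·(0.00231) / ((0.181)³·([B])²·(0.0164)²) = 7800
[B]² = 0.00829 ⇒ [B] = 0.0911 M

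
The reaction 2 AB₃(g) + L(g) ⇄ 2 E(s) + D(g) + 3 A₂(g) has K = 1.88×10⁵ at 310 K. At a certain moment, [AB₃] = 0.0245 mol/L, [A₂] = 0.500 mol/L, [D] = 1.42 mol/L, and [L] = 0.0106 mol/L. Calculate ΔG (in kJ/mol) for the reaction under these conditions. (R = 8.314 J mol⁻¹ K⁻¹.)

(E is a pure solid — omitted from Q.)
Q = [D]·[A₂]³ / ([AB₃]²·[L]) = (1.42)·(0.500)³ / ((0.0245)²·(0.0106)) = 27900
ΔG = RT ln(Q/K) = (8.314 J mol⁻¹ K⁻¹)(310 K) × ln(27900/1.88×10⁵)
   = (2.577 kJ/mol)(-1.908) = -4.92 kJ/mol
ΔG < 0, so the forward reaction is spontaneous (proceeds forward).

ΔG = -4.92 kJ/mol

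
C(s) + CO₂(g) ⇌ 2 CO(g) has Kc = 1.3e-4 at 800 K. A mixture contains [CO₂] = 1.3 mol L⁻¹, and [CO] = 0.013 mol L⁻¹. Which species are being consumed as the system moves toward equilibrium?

(C is a pure solid — omitted from Qc.)
Qc = [CO]² / [CO₂] = (0.013)² / (1.3) = 1.3e-4
Qc = 1.3e-4 = Kc; the system is at equilibrium.

none (at equilibrium)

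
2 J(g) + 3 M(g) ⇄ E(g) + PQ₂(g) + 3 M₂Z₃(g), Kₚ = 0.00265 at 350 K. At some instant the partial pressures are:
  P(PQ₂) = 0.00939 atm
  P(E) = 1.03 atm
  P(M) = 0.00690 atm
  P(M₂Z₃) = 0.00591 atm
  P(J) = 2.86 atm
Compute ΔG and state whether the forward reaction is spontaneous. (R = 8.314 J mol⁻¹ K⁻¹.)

Qₚ = P(E)·P(PQ₂)·P(M₂Z₃)³ / (P(J)²·P(M)³) = (1.03)·(0.00939)·(0.00591)³ / ((2.86)²·(0.00690)³) = 7.43×10⁻⁴
ΔG = RT ln(Qₚ/Kₚ) = (8.314 J mol⁻¹ K⁻¹)(350 K) × ln(7.43×10⁻⁴/0.00265)
   = (2.910 kJ/mol)(-1.272) = -3.70 kJ/mol
ΔG < 0, so the forward reaction is spontaneous (proceeds forward).

ΔG = -3.70 kJ/mol; the forward reaction is spontaneous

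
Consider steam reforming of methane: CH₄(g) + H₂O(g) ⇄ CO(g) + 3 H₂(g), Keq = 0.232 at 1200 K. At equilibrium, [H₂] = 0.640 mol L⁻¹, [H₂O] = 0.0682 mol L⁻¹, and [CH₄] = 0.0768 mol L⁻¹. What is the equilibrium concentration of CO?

[CO] = 0.00464 mol L⁻¹

At equilibrium, Keq = [CO]·[H₂]³ / ([CH₄]·[H₂O]) = 0.232.
([CO])·(0.640)³ / ((0.0768)·(0.0682)) = 0.232
[CO] = 0.00464 mol L⁻¹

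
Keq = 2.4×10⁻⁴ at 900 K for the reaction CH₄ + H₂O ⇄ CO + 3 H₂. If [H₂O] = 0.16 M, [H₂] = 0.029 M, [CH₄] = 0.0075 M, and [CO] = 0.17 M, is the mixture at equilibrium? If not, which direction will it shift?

Q = [CO]·[H₂]³ / ([CH₄]·[H₂O]) = (0.17)·(0.029)³ / ((0.0075)·(0.16)) = 0.0035
Q = 0.0035 > Keq = 2.4×10⁻⁴: net reverse reaction.

no; Q > K, reaction proceeds in reverse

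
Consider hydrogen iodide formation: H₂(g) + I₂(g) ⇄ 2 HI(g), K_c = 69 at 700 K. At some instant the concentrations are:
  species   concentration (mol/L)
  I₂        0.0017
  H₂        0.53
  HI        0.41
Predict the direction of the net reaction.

to the left

Q_c = [HI]² / ([H₂]·[I₂]) = (0.41)² / ((0.53)·(0.0017)) = 190
Q_c = 190 > K_c = 69, so the reverse reaction proceeds.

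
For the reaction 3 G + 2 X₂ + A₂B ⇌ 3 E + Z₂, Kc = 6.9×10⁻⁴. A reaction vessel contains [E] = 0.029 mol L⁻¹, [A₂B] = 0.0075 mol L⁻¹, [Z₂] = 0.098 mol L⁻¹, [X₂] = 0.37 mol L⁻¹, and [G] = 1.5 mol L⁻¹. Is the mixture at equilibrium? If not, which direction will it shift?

yes, at equilibrium

Qc = [E]³·[Z₂] / ([G]³·[X₂]²·[A₂B]) = (0.029)³·(0.098) / ((1.5)³·(0.37)²·(0.0075)) = 6.9×10⁻⁴
Qc = 6.9×10⁻⁴ = Kc; the system is at equilibrium.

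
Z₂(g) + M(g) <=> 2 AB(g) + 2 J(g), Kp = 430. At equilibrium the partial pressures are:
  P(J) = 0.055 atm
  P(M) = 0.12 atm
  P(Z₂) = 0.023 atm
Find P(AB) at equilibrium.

P(AB) = 20 atm

At equilibrium, Kp = P(AB)²·P(J)² / (P(Z₂)·P(M)) = 430.
(P(AB))²·(0.055)² / ((0.023)·(0.12)) = 430
P(AB)² = 392 ⇒ P(AB) = 20 atm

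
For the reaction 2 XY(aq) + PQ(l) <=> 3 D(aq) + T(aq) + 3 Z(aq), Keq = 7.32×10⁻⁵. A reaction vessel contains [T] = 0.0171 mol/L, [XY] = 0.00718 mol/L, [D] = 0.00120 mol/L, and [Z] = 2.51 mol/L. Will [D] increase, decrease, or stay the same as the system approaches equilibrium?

(PQ is a pure liquid — omitted from Q.)
Q = [D]³·[T]·[Z]³ / [XY]² = (0.00120)³·(0.0171)·(2.51)³ / (0.00718)² = 9.06×10⁻⁶
Q = 9.06×10⁻⁶ < Keq = 7.32×10⁻⁵: net forward reaction.
D is a product, so it increases.

increase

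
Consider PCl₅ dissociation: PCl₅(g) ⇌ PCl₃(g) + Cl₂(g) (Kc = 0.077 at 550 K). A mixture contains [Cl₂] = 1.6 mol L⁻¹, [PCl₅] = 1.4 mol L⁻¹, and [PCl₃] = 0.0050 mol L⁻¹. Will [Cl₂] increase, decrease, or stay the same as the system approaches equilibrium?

Qc = [PCl₃]·[Cl₂] / [PCl₅] = (0.0050)·(1.6) / (1.4) = 0.0057
Qc = 0.0057 < Kc = 0.077: net forward reaction.
Cl₂ is a product, so it increases.

increase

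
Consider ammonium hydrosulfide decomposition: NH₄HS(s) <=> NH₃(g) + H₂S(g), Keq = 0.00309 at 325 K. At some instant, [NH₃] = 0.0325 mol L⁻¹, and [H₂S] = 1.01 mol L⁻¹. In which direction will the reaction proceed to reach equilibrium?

to the left

(NH₄HS is a pure solid — omitted from Q.)
Q = [NH₃]·[H₂S] = (0.0325)·(1.01) = 0.0328
Q = 0.0328 > Keq = 0.00309, so the reverse reaction proceeds.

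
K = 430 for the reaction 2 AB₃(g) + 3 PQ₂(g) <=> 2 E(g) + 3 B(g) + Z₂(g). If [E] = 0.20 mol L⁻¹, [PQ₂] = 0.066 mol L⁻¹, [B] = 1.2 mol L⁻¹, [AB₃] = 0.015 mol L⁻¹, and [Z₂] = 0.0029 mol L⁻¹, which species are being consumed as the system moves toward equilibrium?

E, B, Z₂ (products)

Q = [E]²·[B]³·[Z₂] / ([AB₃]²·[PQ₂]³) = (0.20)²·(1.2)³·(0.0029) / ((0.015)²·(0.066)³) = 3100
Q = 3100 > K = 430: net reverse reaction.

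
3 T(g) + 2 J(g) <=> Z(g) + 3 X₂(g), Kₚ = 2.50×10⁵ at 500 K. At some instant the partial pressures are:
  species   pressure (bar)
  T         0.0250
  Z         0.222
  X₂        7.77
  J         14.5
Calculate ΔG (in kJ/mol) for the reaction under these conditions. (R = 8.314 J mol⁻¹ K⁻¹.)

Qₚ = P(Z)·P(X₂)³ / (P(T)³·P(J)²) = (0.222)·(7.77)³ / ((0.0250)³·(14.5)²) = 31700
ΔG = RT ln(Qₚ/Kₚ) = (8.314 J mol⁻¹ K⁻¹)(500 K) × ln(31700/2.50×10⁵)
   = (4.157 kJ/mol)(-2.065) = -8.58 kJ/mol
ΔG < 0, so the forward reaction is spontaneous (proceeds forward).

ΔG = -8.58 kJ/mol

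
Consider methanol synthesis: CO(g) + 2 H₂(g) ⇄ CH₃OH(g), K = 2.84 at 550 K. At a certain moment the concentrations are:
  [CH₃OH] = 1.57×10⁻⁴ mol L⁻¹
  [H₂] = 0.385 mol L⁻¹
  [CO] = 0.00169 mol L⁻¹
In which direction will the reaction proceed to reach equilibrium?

forward (toward products)

Q = [CH₃OH] / ([CO]·[H₂]²) = (1.57×10⁻⁴) / ((0.00169)·(0.385)²) = 0.627
Q = 0.627 < K = 2.84, so the forward reaction proceeds.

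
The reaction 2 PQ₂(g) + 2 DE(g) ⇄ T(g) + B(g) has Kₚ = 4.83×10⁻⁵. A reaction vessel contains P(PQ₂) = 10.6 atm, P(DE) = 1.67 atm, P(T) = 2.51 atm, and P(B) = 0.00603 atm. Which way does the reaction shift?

no net change (already at equilibrium)

Qₚ = P(T)·P(B) / (P(PQ₂)²·P(DE)²) = (2.51)·(0.00603) / ((10.6)²·(1.67)²) = 4.83×10⁻⁵
Qₚ = 4.83×10⁻⁵ = Kₚ, so the system is already at equilibrium.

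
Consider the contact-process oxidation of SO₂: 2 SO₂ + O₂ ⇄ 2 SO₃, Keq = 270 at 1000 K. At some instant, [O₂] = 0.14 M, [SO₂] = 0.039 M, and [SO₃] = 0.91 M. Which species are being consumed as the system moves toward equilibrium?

SO₃ (products)

Q = [SO₃]² / ([SO₂]²·[O₂]) = (0.91)² / ((0.039)²·(0.14)) = 3900
Q = 3900 > Keq = 270: net reverse reaction.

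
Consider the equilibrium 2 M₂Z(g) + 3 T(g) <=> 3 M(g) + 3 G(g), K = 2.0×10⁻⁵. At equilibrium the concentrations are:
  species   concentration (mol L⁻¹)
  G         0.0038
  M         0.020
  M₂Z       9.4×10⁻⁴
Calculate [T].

At equilibrium, K = [M]³·[G]³ / ([M₂Z]²·[T]³) = 2.0×10⁻⁵.
(0.020)³·(0.0038)³ / ((9.4×10⁻⁴)²·([T])³) = 2.0×10⁻⁵
[T]³ = 0.0248 ⇒ [T] = 0.29 mol L⁻¹

[T] = 0.29 mol L⁻¹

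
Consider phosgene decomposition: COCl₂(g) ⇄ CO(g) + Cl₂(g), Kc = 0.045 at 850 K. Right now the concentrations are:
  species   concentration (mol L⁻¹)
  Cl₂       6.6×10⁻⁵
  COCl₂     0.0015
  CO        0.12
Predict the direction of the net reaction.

Qc = [CO]·[Cl₂] / [COCl₂] = (0.12)·(6.6×10⁻⁵) / (0.0015) = 0.0053
Qc = 0.0053 < Kc = 0.045, so the forward reaction proceeds.

toward products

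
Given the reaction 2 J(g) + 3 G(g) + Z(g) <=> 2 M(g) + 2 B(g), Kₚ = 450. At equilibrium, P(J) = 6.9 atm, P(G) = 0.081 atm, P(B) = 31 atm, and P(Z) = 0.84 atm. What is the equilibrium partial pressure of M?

At equilibrium, Kₚ = P(M)²·P(B)² / (P(J)²·P(G)³·P(Z)) = 450.
(P(M))²·(31)² / ((6.9)²·(0.081)³·(0.84)) = 450
P(M)² = 0.00995 ⇒ P(M) = 0.10 atm

P(M) = 0.10 atm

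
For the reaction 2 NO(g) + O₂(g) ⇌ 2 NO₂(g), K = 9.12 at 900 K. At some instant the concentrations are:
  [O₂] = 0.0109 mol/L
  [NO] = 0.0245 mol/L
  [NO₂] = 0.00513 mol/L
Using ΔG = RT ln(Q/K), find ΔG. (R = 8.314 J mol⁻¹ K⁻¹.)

Q = [NO₂]² / ([NO]²·[O₂]) = (0.00513)² / ((0.0245)²·(0.0109)) = 4.02
ΔG = RT ln(Q/K) = (8.314 J mol⁻¹ K⁻¹)(900 K) × ln(4.02/9.12)
   = (7.483 kJ/mol)(-0.8192) = -6.13 kJ/mol
ΔG < 0, so the forward reaction is spontaneous (proceeds forward).

ΔG = -6.13 kJ/mol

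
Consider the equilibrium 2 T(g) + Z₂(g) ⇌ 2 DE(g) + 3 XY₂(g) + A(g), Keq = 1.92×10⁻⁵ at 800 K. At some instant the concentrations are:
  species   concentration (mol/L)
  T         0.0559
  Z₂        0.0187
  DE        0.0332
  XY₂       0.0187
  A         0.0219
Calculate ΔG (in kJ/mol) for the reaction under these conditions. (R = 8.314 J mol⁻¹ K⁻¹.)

Q = [DE]²·[XY₂]³·[A] / ([T]²·[Z₂]) = (0.0332)²·(0.0187)³·(0.0219) / ((0.0559)²·(0.0187)) = 2.70×10⁻⁶
ΔG = RT ln(Q/Keq) = (8.314 J mol⁻¹ K⁻¹)(800 K) × ln(2.70×10⁻⁶/1.92×10⁻⁵)
   = (6.651 kJ/mol)(-1.962) = -13.0 kJ/mol
ΔG < 0, so the forward reaction is spontaneous (proceeds forward).

ΔG = -13.0 kJ/mol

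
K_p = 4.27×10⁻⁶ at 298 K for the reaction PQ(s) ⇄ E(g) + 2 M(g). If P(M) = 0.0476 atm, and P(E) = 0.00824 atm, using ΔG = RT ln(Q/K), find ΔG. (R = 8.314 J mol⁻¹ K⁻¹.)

ΔG = 3.66 kJ/mol

(PQ is a pure solid — omitted from Q_p.)
Q_p = P(E)·P(M)² = (0.00824)·(0.0476)² = 1.87×10⁻⁵
ΔG = RT ln(Q_p/K_p) = (8.314 J mol⁻¹ K⁻¹)(298 K) × ln(1.87×10⁻⁵/4.27×10⁻⁶)
   = (2.478 kJ/mol)(1.477) = 3.66 kJ/mol
ΔG > 0, so the forward reaction is non-spontaneous (proceeds in reverse).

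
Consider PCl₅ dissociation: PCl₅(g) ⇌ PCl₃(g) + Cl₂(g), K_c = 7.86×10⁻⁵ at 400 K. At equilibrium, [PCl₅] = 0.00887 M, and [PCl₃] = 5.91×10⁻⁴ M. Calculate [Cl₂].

[Cl₂] = 0.00118 M

At equilibrium, K_c = [PCl₃]·[Cl₂] / [PCl₅] = 7.86×10⁻⁵.
(5.91×10⁻⁴)·([Cl₂]) / (0.00887) = 7.86×10⁻⁵
[Cl₂] = 0.00118 M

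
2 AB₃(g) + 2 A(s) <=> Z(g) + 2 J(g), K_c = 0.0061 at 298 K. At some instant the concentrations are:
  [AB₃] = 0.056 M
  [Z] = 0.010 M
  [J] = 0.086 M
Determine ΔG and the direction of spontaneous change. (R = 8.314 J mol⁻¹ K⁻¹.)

ΔG = 3.35 kJ/mol; the forward reaction is non-spontaneous

(A is a pure solid — omitted from Q_c.)
Q_c = [Z]·[J]² / [AB₃]² = (0.010)·(0.086)² / (0.056)² = 0.0236
ΔG = RT ln(Q_c/K_c) = (8.314 J mol⁻¹ K⁻¹)(298 K) × ln(0.0236/0.0061)
   = (2.478 kJ/mol)(1.353) = 3.35 kJ/mol
ΔG > 0, so the forward reaction is non-spontaneous (proceeds in reverse).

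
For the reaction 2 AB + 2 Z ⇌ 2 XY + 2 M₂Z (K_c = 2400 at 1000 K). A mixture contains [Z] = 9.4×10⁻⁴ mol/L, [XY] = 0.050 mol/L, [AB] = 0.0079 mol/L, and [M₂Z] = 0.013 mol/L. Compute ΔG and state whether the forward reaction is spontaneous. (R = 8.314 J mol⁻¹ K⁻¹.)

ΔG = 9.65 kJ/mol; the forward reaction is non-spontaneous

Q_c = [XY]²·[M₂Z]² / ([AB]²·[Z]²) = (0.050)²·(0.013)² / ((0.0079)²·(9.4×10⁻⁴)²) = 7660
ΔG = RT ln(Q_c/K_c) = (8.314 J mol⁻¹ K⁻¹)(1000 K) × ln(7660/2400)
   = (8.314 kJ/mol)(1.161) = 9.65 kJ/mol
ΔG > 0, so the forward reaction is non-spontaneous (proceeds in reverse).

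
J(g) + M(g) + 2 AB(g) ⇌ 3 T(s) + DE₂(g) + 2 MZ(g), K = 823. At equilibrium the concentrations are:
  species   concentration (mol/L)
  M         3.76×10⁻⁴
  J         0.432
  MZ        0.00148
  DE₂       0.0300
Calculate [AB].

[AB] = 7.01×10⁻⁴ mol/L

(T is a pure solid — omitted from K.)
At equilibrium, K = [DE₂]·[MZ]² / ([J]·[M]·[AB]²) = 823.
(0.0300)·(0.00148)² / ((0.432)·(3.76×10⁻⁴)·([AB])²) = 823
[AB]² = 4.92×10⁻⁷ ⇒ [AB] = 7.01×10⁻⁴ mol/L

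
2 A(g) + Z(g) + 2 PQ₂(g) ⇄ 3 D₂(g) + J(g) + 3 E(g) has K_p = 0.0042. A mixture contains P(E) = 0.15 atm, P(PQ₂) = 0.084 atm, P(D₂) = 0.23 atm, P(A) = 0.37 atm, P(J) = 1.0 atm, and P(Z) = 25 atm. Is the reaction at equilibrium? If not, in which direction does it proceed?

Q_p = P(D₂)³·P(J)·P(E)³ / (P(A)²·P(Z)·P(PQ₂)²) = (0.23)³·(1.0)·(0.15)³ / ((0.37)²·(25)·(0.084)²) = 0.0017
Q_p = 0.0017 < K_p = 0.0042, so the forward reaction proceeds.

forward (toward products)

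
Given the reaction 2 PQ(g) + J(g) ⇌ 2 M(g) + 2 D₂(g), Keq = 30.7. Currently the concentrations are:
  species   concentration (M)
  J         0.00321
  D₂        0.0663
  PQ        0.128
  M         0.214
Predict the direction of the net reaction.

to the right

Q = [M]²·[D₂]² / ([PQ]²·[J]) = (0.214)²·(0.0663)² / ((0.128)²·(0.00321)) = 3.83
Q = 3.83 < Keq = 30.7, so the forward reaction proceeds.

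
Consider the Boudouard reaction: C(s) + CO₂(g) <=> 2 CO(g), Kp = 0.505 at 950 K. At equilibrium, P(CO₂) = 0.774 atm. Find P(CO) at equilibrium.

(C is a pure solid — omitted from Kp.)
At equilibrium, Kp = P(CO)² / P(CO₂) = 0.505.
(P(CO))² / (0.774) = 0.505
P(CO)² = 0.391 ⇒ P(CO) = 0.625 atm

P(CO) = 0.625 atm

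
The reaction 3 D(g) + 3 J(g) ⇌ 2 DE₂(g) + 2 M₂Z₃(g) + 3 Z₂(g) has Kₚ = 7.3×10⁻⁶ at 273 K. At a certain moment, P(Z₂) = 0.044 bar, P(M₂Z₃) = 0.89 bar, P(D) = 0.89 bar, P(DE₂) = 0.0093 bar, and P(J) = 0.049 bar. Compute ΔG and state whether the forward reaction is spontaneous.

ΔG = 5.14 kJ/mol; the forward reaction is non-spontaneous

Qₚ = P(DE₂)²·P(M₂Z₃)²·P(Z₂)³ / (P(D)³·P(J)³) = (0.0093)²·(0.89)²·(0.044)³ / ((0.89)³·(0.049)³) = 7.04×10⁻⁵
ΔG = RT ln(Qₚ/Kₚ) = (8.314 J mol⁻¹ K⁻¹)(273 K) × ln(7.04×10⁻⁵/7.3×10⁻⁶)
   = (2.270 kJ/mol)(2.266) = 5.14 kJ/mol
ΔG > 0, so the forward reaction is non-spontaneous (proceeds in reverse).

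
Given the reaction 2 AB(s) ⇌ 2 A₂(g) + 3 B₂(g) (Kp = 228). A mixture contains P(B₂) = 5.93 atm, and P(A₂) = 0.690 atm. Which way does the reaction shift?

(AB is a pure solid — omitted from Qp.)
Qp = P(A₂)²·P(B₂)³ = (0.690)²·(5.93)³ = 99.3
Qp = 99.3 < Kp = 228, so the forward reaction proceeds.

toward products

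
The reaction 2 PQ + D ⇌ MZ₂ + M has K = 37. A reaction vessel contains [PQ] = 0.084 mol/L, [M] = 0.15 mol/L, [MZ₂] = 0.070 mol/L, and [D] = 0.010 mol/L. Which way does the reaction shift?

reverse (toward reactants)

Q = [MZ₂]·[M] / ([PQ]²·[D]) = (0.070)·(0.15) / ((0.084)²·(0.010)) = 150
Q = 150 > K = 37, so the reverse reaction proceeds.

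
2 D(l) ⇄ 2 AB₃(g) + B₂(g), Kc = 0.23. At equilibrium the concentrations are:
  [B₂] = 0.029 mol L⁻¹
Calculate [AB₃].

(D is a pure liquid — omitted from Kc.)
At equilibrium, Kc = [AB₃]²·[B₂] = 0.23.
([AB₃])²·(0.029) = 0.23
[AB₃]² = 7.93 ⇒ [AB₃] = 2.8 mol L⁻¹

[AB₃] = 2.8 mol L⁻¹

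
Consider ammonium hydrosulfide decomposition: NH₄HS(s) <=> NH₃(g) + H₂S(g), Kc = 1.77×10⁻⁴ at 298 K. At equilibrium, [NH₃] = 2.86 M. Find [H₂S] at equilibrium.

[H₂S] = 6.19×10⁻⁵ M

(NH₄HS is a pure solid — omitted from Kc.)
At equilibrium, Kc = [NH₃]·[H₂S] = 1.77×10⁻⁴.
(2.86)·([H₂S]) = 1.77×10⁻⁴
[H₂S] = 6.19×10⁻⁵ M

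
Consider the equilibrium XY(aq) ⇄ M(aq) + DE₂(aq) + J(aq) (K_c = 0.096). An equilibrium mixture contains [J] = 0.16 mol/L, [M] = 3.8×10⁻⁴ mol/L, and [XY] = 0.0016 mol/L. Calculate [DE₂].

At equilibrium, K_c = [M]·[DE₂]·[J] / [XY] = 0.096.
(3.8×10⁻⁴)·([DE₂])·(0.16) / (0.0016) = 0.096
[DE₂] = 2.53 = 2.5 mol/L

[DE₂] = 2.5 mol/L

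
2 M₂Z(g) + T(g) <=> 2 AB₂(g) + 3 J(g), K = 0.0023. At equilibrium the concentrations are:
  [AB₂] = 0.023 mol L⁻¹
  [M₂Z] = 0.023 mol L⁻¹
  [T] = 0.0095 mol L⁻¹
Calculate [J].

At equilibrium, K = [AB₂]²·[J]³ / ([M₂Z]²·[T]) = 0.0023.
(0.023)²·([J])³ / ((0.023)²·(0.0095)) = 0.0023
[J]³ = 2.19×10⁻⁵ ⇒ [J] = 0.028 mol L⁻¹

[J] = 0.028 mol L⁻¹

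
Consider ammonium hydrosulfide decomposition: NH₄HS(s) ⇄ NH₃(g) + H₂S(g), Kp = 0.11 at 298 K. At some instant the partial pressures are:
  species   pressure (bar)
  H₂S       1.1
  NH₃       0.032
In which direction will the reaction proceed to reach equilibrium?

to the right

(NH₄HS is a pure solid — omitted from Qp.)
Qp = P(NH₃)·P(H₂S) = (0.032)·(1.1) = 0.035
Qp = 0.035 < Kp = 0.11, so the forward reaction proceeds.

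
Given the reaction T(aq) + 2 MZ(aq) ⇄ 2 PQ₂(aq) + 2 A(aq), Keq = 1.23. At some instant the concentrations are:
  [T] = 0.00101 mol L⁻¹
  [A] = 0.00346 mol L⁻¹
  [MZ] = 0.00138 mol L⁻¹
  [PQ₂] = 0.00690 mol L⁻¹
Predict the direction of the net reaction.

Q = [PQ₂]²·[A]² / ([T]·[MZ]²) = (0.00690)²·(0.00346)² / ((0.00101)·(0.00138)²) = 0.296
Q = 0.296 < Keq = 1.23, so the forward reaction proceeds.

toward products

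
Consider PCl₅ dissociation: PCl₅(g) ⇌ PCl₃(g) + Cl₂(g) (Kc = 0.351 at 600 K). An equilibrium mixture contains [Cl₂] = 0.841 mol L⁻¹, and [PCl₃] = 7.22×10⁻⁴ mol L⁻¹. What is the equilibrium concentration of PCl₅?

[PCl₅] = 0.00173 mol L⁻¹

At equilibrium, Kc = [PCl₃]·[Cl₂] / [PCl₅] = 0.351.
(7.22×10⁻⁴)·(0.841) / ([PCl₅]) = 0.351
[PCl₅] = 0.00173 mol L⁻¹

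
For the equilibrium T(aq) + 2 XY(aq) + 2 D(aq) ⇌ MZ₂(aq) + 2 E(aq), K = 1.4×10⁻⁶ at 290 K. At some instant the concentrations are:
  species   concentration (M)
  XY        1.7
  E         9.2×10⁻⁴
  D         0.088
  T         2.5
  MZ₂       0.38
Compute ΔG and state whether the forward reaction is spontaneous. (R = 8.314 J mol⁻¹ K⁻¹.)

ΔG = 3.41 kJ/mol; the forward reaction is non-spontaneous

Q = [MZ₂]·[E]² / ([T]·[XY]²·[D]²) = (0.38)·(9.2×10⁻⁴)² / ((2.5)·(1.7)²·(0.088)²) = 5.75×10⁻⁶
ΔG = RT ln(Q/K) = (8.314 J mol⁻¹ K⁻¹)(290 K) × ln(5.75×10⁻⁶/1.4×10⁻⁶)
   = (2.411 kJ/mol)(1.413) = 3.41 kJ/mol
ΔG > 0, so the forward reaction is non-spontaneous (proceeds in reverse).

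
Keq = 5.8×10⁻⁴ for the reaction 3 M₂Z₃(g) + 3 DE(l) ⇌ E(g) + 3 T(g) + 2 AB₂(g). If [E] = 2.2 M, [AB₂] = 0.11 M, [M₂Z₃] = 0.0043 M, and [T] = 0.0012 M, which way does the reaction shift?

no net change (already at equilibrium)

(DE is a pure liquid — omitted from Q.)
Q = [E]·[T]³·[AB₂]² / [M₂Z₃]³ = (2.2)·(0.0012)³·(0.11)² / (0.0043)³ = 5.8×10⁻⁴
Q = 5.8×10⁻⁴ = Keq, so the system is already at equilibrium.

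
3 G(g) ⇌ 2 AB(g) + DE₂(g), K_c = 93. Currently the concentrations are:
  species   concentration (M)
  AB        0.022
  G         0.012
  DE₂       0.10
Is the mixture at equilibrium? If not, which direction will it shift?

no; Q < K, reaction proceeds forward

Q_c = [AB]²·[DE₂] / [G]³ = (0.022)²·(0.10) / (0.012)³ = 28
Q_c = 28 < K_c = 93: net forward reaction.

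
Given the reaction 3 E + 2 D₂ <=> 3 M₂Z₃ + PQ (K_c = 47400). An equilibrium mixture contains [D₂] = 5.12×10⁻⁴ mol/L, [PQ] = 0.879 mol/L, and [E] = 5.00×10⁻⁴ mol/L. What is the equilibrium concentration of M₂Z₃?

[M₂Z₃] = 1.21×10⁻⁴ mol/L

At equilibrium, K_c = [M₂Z₃]³·[PQ] / ([E]³·[D₂]²) = 47400.
([M₂Z₃])³·(0.879) / ((5.00×10⁻⁴)³·(5.12×10⁻⁴)²) = 47400
[M₂Z₃]³ = 1.77×10⁻¹² ⇒ [M₂Z₃] = 1.21×10⁻⁴ mol/L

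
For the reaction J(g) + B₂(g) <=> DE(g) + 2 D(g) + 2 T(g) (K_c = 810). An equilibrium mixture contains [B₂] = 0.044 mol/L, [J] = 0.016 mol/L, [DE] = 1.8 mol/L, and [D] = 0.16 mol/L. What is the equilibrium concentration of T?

[T] = 3.5 mol/L

At equilibrium, K_c = [DE]·[D]²·[T]² / ([J]·[B₂]) = 810.
(1.8)·(0.16)²·([T])² / ((0.016)·(0.044)) = 810
[T]² = 12.4 ⇒ [T] = 3.5 mol/L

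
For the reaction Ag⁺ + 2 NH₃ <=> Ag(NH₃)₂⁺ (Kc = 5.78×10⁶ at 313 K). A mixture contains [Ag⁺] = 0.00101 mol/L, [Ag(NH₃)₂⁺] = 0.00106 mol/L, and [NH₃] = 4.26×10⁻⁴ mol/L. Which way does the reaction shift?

no net change (already at equilibrium)

Qc = [Ag(NH₃)₂⁺] / ([Ag⁺]·[NH₃]²) = (0.00106) / ((0.00101)·(4.26×10⁻⁴)²) = 5.78×10⁶
Qc = 5.78×10⁶ = Kc, so the system is already at equilibrium.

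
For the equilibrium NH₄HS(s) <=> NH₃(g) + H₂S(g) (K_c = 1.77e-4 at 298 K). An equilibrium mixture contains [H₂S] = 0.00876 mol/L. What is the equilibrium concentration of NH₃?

(NH₄HS is a pure solid — omitted from K_c.)
At equilibrium, K_c = [NH₃]·[H₂S] = 1.77e-4.
([NH₃])·(0.00876) = 1.77e-4
[NH₃] = 0.0202 mol/L

[NH₃] = 0.0202 mol/L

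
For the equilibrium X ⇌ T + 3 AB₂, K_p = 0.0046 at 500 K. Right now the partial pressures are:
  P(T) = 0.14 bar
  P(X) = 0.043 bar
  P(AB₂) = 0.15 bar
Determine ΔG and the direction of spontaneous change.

ΔG = 3.62 kJ/mol; the forward reaction is non-spontaneous

Q_p = P(T)·P(AB₂)³ / P(X) = (0.14)·(0.15)³ / (0.043) = 0.0110
ΔG = RT ln(Q_p/K_p) = (8.314 J mol⁻¹ K⁻¹)(500 K) × ln(0.0110/0.0046)
   = (4.157 kJ/mol)(0.8718) = 3.62 kJ/mol
ΔG > 0, so the forward reaction is non-spontaneous (proceeds in reverse).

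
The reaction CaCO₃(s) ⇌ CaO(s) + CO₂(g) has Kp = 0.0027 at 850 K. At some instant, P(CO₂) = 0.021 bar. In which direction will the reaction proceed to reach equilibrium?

(CaCO₃, CaO are pure solids — omitted from Qp.)
Qp = P(CO₂) = 0.021
Qp = 0.021 > Kp = 0.0027, so the reverse reaction proceeds.

in the reverse direction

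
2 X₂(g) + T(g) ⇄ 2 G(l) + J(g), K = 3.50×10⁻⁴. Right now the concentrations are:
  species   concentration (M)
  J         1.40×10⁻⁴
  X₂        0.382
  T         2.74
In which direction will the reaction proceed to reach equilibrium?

neither direction; the system is at equilibrium

(G is a pure liquid — omitted from Q.)
Q = [J] / ([X₂]²·[T]) = (1.40×10⁻⁴) / ((0.382)²·(2.74)) = 3.50×10⁻⁴
Q = 3.50×10⁻⁴ = K, so the system is already at equilibrium.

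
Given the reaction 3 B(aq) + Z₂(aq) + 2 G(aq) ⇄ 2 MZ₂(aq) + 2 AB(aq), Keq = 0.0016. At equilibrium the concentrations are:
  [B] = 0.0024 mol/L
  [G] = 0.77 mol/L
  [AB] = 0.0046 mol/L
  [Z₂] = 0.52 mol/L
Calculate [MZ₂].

At equilibrium, Keq = [MZ₂]²·[AB]² / ([B]³·[Z₂]·[G]²) = 0.0016.
([MZ₂])²·(0.0046)² / ((0.0024)³·(0.52)·(0.77)²) = 0.0016
[MZ₂]² = 3.22×10⁻⁷ ⇒ [MZ₂] = 5.7×10⁻⁴ mol/L

[MZ₂] = 5.7×10⁻⁴ mol/L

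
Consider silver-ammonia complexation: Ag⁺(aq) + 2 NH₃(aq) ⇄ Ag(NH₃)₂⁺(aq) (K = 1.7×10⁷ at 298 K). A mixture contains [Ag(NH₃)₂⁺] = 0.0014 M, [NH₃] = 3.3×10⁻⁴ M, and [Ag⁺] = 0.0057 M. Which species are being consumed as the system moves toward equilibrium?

Q = [Ag(NH₃)₂⁺] / ([Ag⁺]·[NH₃]²) = (0.0014) / ((0.0057)·(3.3×10⁻⁴)²) = 2.3×10⁶
Q = 2.3×10⁶ < K = 1.7×10⁷: net forward reaction.

Ag⁺, NH₃ (reactants)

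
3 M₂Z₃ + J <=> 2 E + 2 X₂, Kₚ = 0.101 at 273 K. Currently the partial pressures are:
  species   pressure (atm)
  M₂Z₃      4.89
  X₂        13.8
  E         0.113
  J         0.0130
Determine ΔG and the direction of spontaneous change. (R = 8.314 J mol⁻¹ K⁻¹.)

ΔG = 6.27 kJ/mol; the forward reaction is non-spontaneous

Qₚ = P(E)²·P(X₂)² / (P(M₂Z₃)³·P(J)) = (0.113)²·(13.8)² / ((4.89)³·(0.0130)) = 1.60
ΔG = RT ln(Qₚ/Kₚ) = (8.314 J mol⁻¹ K⁻¹)(273 K) × ln(1.60/0.101)
   = (2.270 kJ/mol)(2.763) = 6.27 kJ/mol
ΔG > 0, so the forward reaction is non-spontaneous (proceeds in reverse).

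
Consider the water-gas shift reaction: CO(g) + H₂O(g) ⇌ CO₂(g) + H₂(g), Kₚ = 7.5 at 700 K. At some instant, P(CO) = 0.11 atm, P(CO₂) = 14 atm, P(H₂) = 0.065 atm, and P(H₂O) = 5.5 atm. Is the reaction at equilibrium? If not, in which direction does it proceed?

Qₚ = P(CO₂)·P(H₂) / (P(CO)·P(H₂O)) = (14)·(0.065) / ((0.11)·(5.5)) = 1.5
Qₚ = 1.5 < Kₚ = 7.5, so the forward reaction proceeds.

in the forward direction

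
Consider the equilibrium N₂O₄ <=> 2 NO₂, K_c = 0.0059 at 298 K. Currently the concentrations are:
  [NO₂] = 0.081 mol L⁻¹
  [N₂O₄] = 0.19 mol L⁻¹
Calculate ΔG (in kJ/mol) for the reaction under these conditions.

ΔG = 4.38 kJ/mol

Q_c = [NO₂]² / [N₂O₄] = (0.081)² / (0.19) = 0.0345
ΔG = RT ln(Q_c/K_c) = (8.314 J mol⁻¹ K⁻¹)(298 K) × ln(0.0345/0.0059)
   = (2.478 kJ/mol)(1.766) = 4.38 kJ/mol
ΔG > 0, so the forward reaction is non-spontaneous (proceeds in reverse).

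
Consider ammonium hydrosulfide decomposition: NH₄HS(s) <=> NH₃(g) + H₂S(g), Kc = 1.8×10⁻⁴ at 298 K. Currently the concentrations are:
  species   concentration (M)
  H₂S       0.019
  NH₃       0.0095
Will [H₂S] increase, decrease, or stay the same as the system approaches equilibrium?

stay the same

(NH₄HS is a pure solid — omitted from Qc.)
Qc = [NH₃]·[H₂S] = (0.0095)·(0.019) = 1.8×10⁻⁴
Qc = 1.8×10⁻⁴ = Kc; the system is at equilibrium.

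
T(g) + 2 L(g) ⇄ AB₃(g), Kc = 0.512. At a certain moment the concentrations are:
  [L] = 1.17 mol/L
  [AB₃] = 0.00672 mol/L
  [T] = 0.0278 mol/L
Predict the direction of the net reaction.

in the forward direction

Qc = [AB₃] / ([T]·[L]²) = (0.00672) / ((0.0278)·(1.17)²) = 0.177
Qc = 0.177 < Kc = 0.512, so the forward reaction proceeds.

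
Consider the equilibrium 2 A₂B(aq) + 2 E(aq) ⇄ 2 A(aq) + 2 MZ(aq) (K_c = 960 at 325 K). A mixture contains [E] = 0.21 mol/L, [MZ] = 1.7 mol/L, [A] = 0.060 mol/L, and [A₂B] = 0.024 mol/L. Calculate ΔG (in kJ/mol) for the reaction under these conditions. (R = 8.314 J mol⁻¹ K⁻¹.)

ΔG = -2.30 kJ/mol

Q_c = [A]²·[MZ]² / ([A₂B]²·[E]²) = (0.060)²·(1.7)² / ((0.024)²·(0.21)²) = 410
ΔG = RT ln(Q_c/K_c) = (8.314 J mol⁻¹ K⁻¹)(325 K) × ln(410/960)
   = (2.702 kJ/mol)(-0.8508) = -2.30 kJ/mol
ΔG < 0, so the forward reaction is spontaneous (proceeds forward).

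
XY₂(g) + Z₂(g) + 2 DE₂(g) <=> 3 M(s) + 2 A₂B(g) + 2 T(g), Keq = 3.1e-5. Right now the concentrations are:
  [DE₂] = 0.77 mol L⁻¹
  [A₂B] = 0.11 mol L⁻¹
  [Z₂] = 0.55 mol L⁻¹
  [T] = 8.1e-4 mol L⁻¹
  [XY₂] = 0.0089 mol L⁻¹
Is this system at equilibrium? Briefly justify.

no; Q < K, reaction proceeds forward

(M is a pure solid — omitted from Q.)
Q = [A₂B]²·[T]² / ([XY₂]·[Z₂]·[DE₂]²) = (0.11)²·(8.1e-4)² / ((0.0089)·(0.55)·(0.77)²) = 2.7e-6
Q = 2.7e-6 < Keq = 3.1e-5: net forward reaction.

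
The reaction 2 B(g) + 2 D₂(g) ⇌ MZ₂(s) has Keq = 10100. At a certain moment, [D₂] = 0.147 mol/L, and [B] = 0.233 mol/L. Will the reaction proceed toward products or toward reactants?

forward (toward products)

(MZ₂ is a pure solid — omitted from Q.)
Q = 1 / ([B]²·[D₂]²) = 1 / ((0.233)²·(0.147)²) = 852
Q = 852 < Keq = 10100, so the forward reaction proceeds.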